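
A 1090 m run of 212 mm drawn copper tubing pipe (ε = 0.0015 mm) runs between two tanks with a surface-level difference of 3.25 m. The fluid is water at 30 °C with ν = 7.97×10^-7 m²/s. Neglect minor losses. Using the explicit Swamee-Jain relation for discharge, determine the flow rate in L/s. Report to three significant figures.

Q ≈ 31.9 L/s

Swamee-Jain (Type II): Q = -0.965·√(gD⁵h_f/L)·ln[ε/(3.7D) + √(3.17ν²L/(gD³h_f))]
√(gD⁵h_f/L) = √(9.81·0.212⁵·3.25/1090) = 0.003539
ε/(3.7D) = 1.91×10^-6; √(3.17ν²L/(gD³h_f)) = 8.50×10^-5
Q = -0.965·0.003539·ln(8.691×10^-5) = 0.03194 m³/s
Check: V = 0.905 m/s, Re = 2.41×10^5, f = 0.01506, h_f = 3.23 m ≈ 3.25 m ✓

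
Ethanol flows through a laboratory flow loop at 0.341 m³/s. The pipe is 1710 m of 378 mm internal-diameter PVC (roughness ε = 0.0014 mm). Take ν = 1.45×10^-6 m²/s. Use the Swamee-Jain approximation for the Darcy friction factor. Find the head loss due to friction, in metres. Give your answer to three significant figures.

V = 4Q/(πD²) = 4·0.341/(π·0.378²) = 3.039 m/s
Re = VD/ν = 3.039·0.378/1.45×10^-6 = 7.92×10^5 → turbulent
ε/D = 0.0014/378 = 3.70×10^-6
Swamee-Jain: f = 0.01216
h_f = f(L/D)V²/(2g) = 0.01216·(1710/0.378)·3.039²/(2·9.81) = 25.88 m

h_f ≈ 25.9 m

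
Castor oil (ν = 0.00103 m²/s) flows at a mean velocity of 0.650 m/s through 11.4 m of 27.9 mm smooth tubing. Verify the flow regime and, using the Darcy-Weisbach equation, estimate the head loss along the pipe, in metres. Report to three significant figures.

Re = VD/ν = 0.650·0.02790/0.00103 = 17.6 → laminar (Re < 2300)
f = 64/Re = 3.635
h_f = f(L/D)V²/(2g) = 3.635·(11.4/0.02790)·0.650²/(2·9.81) = 31.98 m

h_f ≈ 32.0 m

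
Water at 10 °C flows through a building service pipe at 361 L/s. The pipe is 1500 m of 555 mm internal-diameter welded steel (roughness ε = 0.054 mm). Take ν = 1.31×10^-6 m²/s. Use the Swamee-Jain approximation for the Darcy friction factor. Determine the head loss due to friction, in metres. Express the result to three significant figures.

V = 4Q/(πD²) = 4·0.361/(π·0.555²) = 1.492 m/s
Re = VD/ν = 1.492·0.555/1.31×10^-6 = 6.32×10^5 → turbulent
ε/D = 0.054/555 = 9.73×10^-5
Swamee-Jain: f = 0.01407
h_f = f(L/D)V²/(2g) = 0.01407·(1500/0.555)·1.492²/(2·9.81) = 4.314 m

h_f ≈ 4.31 m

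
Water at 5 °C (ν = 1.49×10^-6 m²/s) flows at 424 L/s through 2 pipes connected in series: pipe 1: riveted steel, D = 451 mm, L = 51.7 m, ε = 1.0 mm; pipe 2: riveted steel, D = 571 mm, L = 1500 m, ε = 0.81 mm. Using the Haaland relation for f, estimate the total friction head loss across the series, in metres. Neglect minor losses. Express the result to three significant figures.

H ≈ 9.00 m

Pipe 1: V = 2.654 m/s, Re = 8.03×10^5, ε/D = 0.00222, f = 0.02431, h_1 = f(L/D)V²/2g = 1.001 m
Pipe 2: V = 1.656 m/s, Re = 6.35×10^5, ε/D = 0.00142, f = 0.02179, h_2 = f(L/D)V²/2g = 7.998 m
Series → Q common, losses add: H = Σh = 8.998 m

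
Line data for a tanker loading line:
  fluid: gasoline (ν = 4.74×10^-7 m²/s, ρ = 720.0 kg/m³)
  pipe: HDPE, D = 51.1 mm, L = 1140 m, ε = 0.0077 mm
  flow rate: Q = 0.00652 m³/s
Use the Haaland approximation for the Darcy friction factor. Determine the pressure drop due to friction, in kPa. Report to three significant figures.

Δp ≈ 1250 kPa

V = 4Q/(πD²) = 4·0.00652/(π·0.0511²) = 3.179 m/s
Re = VD/ν = 3.179·0.0511/4.74×10^-7 = 3.43×10^5 → turbulent
ε/D = 0.0077/51.1 = 1.51×10^-4
Haaland: f = 0.01542
h_f = f(L/D)V²/(2g) = 0.01542·(1140/0.0511)·3.179²/(2·9.81) = 177.2 m
Δp = ρg·h_f = 720.0·9.81·177.2 = 1251 kPa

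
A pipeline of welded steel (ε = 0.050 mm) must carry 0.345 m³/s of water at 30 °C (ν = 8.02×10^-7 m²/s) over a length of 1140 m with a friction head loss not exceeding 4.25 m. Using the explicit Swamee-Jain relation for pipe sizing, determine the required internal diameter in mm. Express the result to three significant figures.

Swamee-Jain (Type III): D = 0.66·[ε^1.25·(LQ²/(gh_f))^4.75 + ν·Q^9.4·(L/(gh_f))^5.2]^0.04
LQ²/(gh_f) = 3.255; L/(gh_f) = 27.34
Term 1 = ε^1.25·(…)^4.75 = 0.00114; Term 2 = ν·Q^9.4·(…)^5.2 = 0.00107
D = 0.66·(0.00114 + 0.00107)^0.04 = 0.5169 m = 517 mm
Check: V = 1.64 m/s, Re = 1.06×10^6, f = 0.01339, h_f = 4.07 m ≈ 4.25 m ✓

D ≈ 517 mm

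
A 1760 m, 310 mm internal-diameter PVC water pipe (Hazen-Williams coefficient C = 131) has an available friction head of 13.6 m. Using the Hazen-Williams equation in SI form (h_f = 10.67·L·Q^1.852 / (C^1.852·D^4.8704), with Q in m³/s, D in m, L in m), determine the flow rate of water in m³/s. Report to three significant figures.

Rearranging: Q = [h_f·C^1.852·D^4.8704 / (10.67·L)]^(1/1.852)
Q = [13.6·131^1.852·0.310^4.8704 / (10.67·1760)]^0.540 = 0.1214 m³/s

Q ≈ 0.121 m³/s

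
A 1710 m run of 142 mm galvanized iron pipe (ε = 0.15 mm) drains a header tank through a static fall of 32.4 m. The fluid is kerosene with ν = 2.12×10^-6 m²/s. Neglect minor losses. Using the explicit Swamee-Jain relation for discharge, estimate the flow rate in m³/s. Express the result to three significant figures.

Q ≈ 0.0244 m³/s

Swamee-Jain (Type II): Q = -0.965·√(gD⁵h_f/L)·ln[ε/(3.7D) + √(3.17ν²L/(gD³h_f))]
√(gD⁵h_f/L) = √(9.81·0.142⁵·32.4/1710) = 0.003276
ε/(3.7D) = 2.85×10^-4; √(3.17ν²L/(gD³h_f)) = 1.64×10^-4
Q = -0.965·0.003276·ln(4.491×10^-4) = 0.02437 m³/s
Check: V = 1.54 m/s, Re = 1.03×10^5, f = 0.02247, h_f = 32.7 m ≈ 32.4 m ✓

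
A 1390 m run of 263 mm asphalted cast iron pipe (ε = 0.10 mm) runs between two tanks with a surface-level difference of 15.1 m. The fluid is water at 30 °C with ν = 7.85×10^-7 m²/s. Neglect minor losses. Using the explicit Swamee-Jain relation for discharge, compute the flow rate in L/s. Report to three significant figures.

Q ≈ 99.6 L/s

Swamee-Jain (Type II): Q = -0.965·√(gD⁵h_f/L)·ln[ε/(3.7D) + √(3.17ν²L/(gD³h_f))]
√(gD⁵h_f/L) = √(9.81·0.263⁵·15.1/1390) = 0.01158
ε/(3.7D) = 1.03×10^-4; √(3.17ν²L/(gD³h_f)) = 3.17×10^-5
Q = -0.965·0.01158·ln(1.345×10^-4) = 0.09961 m³/s
Check: V = 1.83 m/s, Re = 6.14×10^5, f = 0.01678, h_f = 15.2 m ≈ 15.1 m ✓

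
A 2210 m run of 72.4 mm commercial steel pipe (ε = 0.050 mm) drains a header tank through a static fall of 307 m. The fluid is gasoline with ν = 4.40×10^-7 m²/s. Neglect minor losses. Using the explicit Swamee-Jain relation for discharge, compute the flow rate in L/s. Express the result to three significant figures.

Swamee-Jain (Type II): Q = -0.965·√(gD⁵h_f/L)·ln[ε/(3.7D) + √(3.17ν²L/(gD³h_f))]
√(gD⁵h_f/L) = √(9.81·0.0724⁵·307/2210) = 0.001646
ε/(3.7D) = 1.87×10^-4; √(3.17ν²L/(gD³h_f)) = 3.44×10^-5
Q = -0.965·0.001646·ln(2.211×10^-4) = 0.01337 m³/s
Check: V = 3.25 m/s, Re = 5.35×10^5, f = 0.01882, h_f = 309 m ≈ 307 m ✓

Q ≈ 13.4 L/s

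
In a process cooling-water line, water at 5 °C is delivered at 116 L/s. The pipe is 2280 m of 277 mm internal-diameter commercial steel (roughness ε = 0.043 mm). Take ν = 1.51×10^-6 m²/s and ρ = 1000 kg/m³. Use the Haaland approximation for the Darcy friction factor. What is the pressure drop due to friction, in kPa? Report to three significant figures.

Δp ≈ 235 kPa

V = 4Q/(πD²) = 4·0.116/(π·0.277²) = 1.925 m/s
Re = VD/ν = 1.925·0.277/1.51×10^-6 = 3.53×10^5 → turbulent
ε/D = 0.043/277 = 1.55×10^-4
Haaland: f = 0.01540
h_f = f(L/D)V²/(2g) = 0.01540·(2280/0.277)·1.925²/(2·9.81) = 23.94 m
Δp = ρg·h_f = 1000·9.81·23.94 = 234.9 kPa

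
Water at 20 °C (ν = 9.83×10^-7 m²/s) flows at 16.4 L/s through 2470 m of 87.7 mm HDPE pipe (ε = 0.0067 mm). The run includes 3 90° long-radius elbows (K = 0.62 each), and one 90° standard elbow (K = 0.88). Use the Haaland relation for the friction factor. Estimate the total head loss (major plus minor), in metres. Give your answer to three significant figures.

V = 4Q/(πD²) = 2.715 m/s; V²/2g = 0.3757 m
Re = 2.42×10^5, ε/D = 7.64×10^-5 → f = 0.01553 (Haaland)
Major: h_f = f(L/D)·V²/2g = 0.01553·28164·0.3757 = 164.3 m
Minor: ΣK = 2.74; h_m = ΣK·V²/2g = 1.029 m
Total H_L = 164.3 + 1.029 = 165.3 m

H_L ≈ 165 m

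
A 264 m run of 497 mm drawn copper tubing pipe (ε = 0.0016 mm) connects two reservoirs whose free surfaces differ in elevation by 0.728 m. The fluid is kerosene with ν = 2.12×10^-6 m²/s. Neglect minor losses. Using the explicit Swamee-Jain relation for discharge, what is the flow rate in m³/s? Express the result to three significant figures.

Q ≈ 0.266 m³/s

Swamee-Jain (Type II): Q = -0.965·√(gD⁵h_f/L)·ln[ε/(3.7D) + √(3.17ν²L/(gD³h_f))]
√(gD⁵h_f/L) = √(9.81·0.497⁵·0.728/264) = 0.02864
ε/(3.7D) = 8.70×10^-7; √(3.17ν²L/(gD³h_f)) = 6.55×10^-5
Q = -0.965·0.02864·ln(6.637×10^-5) = 0.2659 m³/s
Check: V = 1.37 m/s, Re = 3.21×10^5, f = 0.01423, h_f = 0.724 m ≈ 0.728 m ✓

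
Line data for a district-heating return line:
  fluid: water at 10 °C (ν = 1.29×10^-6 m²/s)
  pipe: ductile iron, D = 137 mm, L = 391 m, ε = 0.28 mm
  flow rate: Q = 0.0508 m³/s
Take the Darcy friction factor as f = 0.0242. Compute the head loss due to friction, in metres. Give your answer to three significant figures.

h_f ≈ 41.8 m

V = 4Q/(πD²) = 4·0.0508/(π·0.137²) = 3.446 m/s
h_f = f(L/D)V²/(2g) = 0.02420·(391/0.137)·3.446²/(2·9.81) = 41.81 m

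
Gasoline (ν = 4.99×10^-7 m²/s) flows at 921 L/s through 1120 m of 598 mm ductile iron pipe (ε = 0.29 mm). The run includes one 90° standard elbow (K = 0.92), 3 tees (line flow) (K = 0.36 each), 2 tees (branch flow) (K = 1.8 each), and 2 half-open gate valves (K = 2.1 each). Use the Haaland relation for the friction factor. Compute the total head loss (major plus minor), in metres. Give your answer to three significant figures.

H_L ≈ 22.6 m

V = 4Q/(πD²) = 3.279 m/s; V²/2g = 0.5481 m
Re = 3.93×10^6, ε/D = 4.85×10^-4 → f = 0.01674 (Haaland)
Major: h_f = f(L/D)·V²/2g = 0.01674·1873·0.5481 = 17.18 m
Minor: ΣK = 9.80; h_m = ΣK·V²/2g = 5.371 m
Total H_L = 17.18 + 5.371 = 22.55 m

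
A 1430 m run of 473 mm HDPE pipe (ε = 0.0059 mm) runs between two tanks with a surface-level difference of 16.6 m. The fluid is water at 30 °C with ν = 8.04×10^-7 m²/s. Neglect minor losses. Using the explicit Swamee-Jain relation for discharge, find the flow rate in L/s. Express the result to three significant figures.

Q ≈ 552 L/s

Swamee-Jain (Type II): Q = -0.965·√(gD⁵h_f/L)·ln[ε/(3.7D) + √(3.17ν²L/(gD³h_f))]
√(gD⁵h_f/L) = √(9.81·0.473⁵·16.6/1430) = 0.05192
ε/(3.7D) = 3.37×10^-6; √(3.17ν²L/(gD³h_f)) = 1.30×10^-5
Q = -0.965·0.05192·ln(1.641×10^-5) = 0.5521 m³/s
Check: V = 3.14 m/s, Re = 1.85×10^6, f = 0.01093, h_f = 16.6 m ≈ 16.6 m ✓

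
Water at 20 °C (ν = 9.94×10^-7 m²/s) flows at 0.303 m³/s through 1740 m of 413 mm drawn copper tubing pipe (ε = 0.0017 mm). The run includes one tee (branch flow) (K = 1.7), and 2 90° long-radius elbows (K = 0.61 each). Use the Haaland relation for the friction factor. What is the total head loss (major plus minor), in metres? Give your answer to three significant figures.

V = 4Q/(πD²) = 2.262 m/s; V²/2g = 0.2607 m
Re = 9.40×10^5, ε/D = 4.12×10^-6 → f = 0.01177 (Haaland)
Major: h_f = f(L/D)·V²/2g = 0.01177·4213·0.2607 = 12.93 m
Minor: ΣK = 2.92; h_m = ΣK·V²/2g = 0.7614 m
Total H_L = 12.93 + 0.7614 = 13.70 m

H_L ≈ 13.7 m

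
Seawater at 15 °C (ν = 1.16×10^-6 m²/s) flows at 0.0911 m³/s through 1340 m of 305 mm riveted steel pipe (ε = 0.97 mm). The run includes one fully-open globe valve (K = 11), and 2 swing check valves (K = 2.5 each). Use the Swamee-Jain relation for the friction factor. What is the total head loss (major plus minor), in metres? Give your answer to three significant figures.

V = 4Q/(πD²) = 1.247 m/s; V²/2g = 0.07924 m
Re = 3.28×10^5, ε/D = 0.00318 → f = 0.02714 (Swamee-Jain)
Major: h_f = f(L/D)·V²/2g = 0.02714·4393·0.07924 = 9.447 m
Minor: ΣK = 16.0; h_m = ΣK·V²/2g = 1.268 m
Total H_L = 9.447 + 1.268 = 10.71 m

H_L ≈ 10.7 m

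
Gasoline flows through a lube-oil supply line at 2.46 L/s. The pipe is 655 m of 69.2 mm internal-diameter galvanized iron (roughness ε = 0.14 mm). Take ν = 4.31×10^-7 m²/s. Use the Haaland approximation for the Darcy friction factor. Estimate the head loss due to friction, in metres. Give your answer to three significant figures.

V = 4Q/(πD²) = 4·0.00246/(π·0.0692²) = 0.6541 m/s
Re = VD/ν = 0.6541·0.0692/4.31×10^-7 = 1.05×10^5 → turbulent
ε/D = 0.14/69.2 = 0.00202
Haaland: f = 0.02497
h_f = f(L/D)V²/(2g) = 0.02497·(655/0.0692)·0.6541²/(2·9.81) = 5.154 m

h_f ≈ 5.15 m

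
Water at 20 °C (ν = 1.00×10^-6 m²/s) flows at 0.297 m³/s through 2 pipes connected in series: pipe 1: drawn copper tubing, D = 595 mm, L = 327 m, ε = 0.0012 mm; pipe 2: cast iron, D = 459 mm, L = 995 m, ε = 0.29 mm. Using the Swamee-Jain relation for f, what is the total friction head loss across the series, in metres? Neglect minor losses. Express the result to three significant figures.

Pipe 1: V = 1.068 m/s, Re = 6.36×10^5, ε/D = 2.02×10^-6, f = 0.01258, h_1 = f(L/D)V²/2g = 0.4022 m
Pipe 2: V = 1.795 m/s, Re = 8.24×10^5, ε/D = 6.32×10^-4, f = 0.01823, h_2 = f(L/D)V²/2g = 6.488 m
Series → Q common, losses add: H = Σh = 6.890 m

H ≈ 6.89 m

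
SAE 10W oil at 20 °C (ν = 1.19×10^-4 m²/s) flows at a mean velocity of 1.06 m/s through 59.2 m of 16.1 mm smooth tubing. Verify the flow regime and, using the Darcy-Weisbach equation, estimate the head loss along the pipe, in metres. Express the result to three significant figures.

h_f ≈ 94.0 m

Re = VD/ν = 1.06·0.01610/1.19×10^-4 = 143 → laminar (Re < 2300)
f = 64/Re = 0.4463
h_f = f(L/D)V²/(2g) = 0.4463·(59.2/0.01610)·1.06²/(2·9.81) = 93.97 m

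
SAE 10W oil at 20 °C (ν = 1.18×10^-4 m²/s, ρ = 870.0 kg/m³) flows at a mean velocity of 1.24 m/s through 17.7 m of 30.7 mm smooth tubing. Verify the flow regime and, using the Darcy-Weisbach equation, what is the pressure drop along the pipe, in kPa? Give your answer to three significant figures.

Δp ≈ 76.5 kPa

Re = VD/ν = 1.24·0.03070/1.18×10^-4 = 323 → laminar (Re < 2300)
f = 64/Re = 0.1984
h_f = f(L/D)V²/(2g) = 0.1984·(17.7/0.03070)·1.24²/(2·9.81) = 8.964 m
Δp = ρg·h_f = 870.0·9.81·8.964 = 76.50 kPa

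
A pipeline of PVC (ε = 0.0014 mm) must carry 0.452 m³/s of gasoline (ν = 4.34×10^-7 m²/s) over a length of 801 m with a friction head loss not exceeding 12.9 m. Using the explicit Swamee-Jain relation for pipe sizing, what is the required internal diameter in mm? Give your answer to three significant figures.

D ≈ 401 mm

Swamee-Jain (Type III): D = 0.66·[ε^1.25·(LQ²/(gh_f))^4.75 + ν·Q^9.4·(L/(gh_f))^5.2]^0.04
LQ²/(gh_f) = 1.293; L/(gh_f) = 6.330
Term 1 = ε^1.25·(…)^4.75 = 1.63×10^-7; Term 2 = ν·Q^9.4·(…)^5.2 = 3.66×10^-6
D = 0.66·(1.63×10^-7 + 3.66×10^-6)^0.04 = 0.4007 m = 401 mm
Check: V = 3.58 m/s, Re = 3.31×10^6, f = 0.009768, h_f = 12.8 m ≈ 12.9 m ✓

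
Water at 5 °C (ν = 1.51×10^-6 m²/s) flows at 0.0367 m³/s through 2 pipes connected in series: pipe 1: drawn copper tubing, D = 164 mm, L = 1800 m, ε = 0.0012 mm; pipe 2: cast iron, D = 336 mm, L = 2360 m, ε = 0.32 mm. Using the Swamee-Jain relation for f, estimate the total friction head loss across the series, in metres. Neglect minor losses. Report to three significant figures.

H ≈ 28.0 m

Pipe 1: V = 1.737 m/s, Re = 1.89×10^5, ε/D = 7.32×10^-6, f = 0.01577, h_1 = f(L/D)V²/2g = 26.64 m
Pipe 2: V = 0.4139 m/s, Re = 9.21×10^4, ε/D = 9.52×10^-4, f = 0.02236, h_2 = f(L/D)V²/2g = 1.371 m
Series → Q common, losses add: H = Σh = 28.01 m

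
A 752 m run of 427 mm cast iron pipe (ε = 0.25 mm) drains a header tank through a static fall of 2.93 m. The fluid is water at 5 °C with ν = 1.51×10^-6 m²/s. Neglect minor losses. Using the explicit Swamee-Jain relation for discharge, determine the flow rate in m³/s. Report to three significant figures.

Swamee-Jain (Type II): Q = -0.965·√(gD⁵h_f/L)·ln[ε/(3.7D) + √(3.17ν²L/(gD³h_f))]
√(gD⁵h_f/L) = √(9.81·0.427⁵·2.93/752) = 0.02329
ε/(3.7D) = 1.58×10^-4; √(3.17ν²L/(gD³h_f)) = 4.93×10^-5
Q = -0.965·0.02329·ln(2.075×10^-4) = 0.1906 m³/s
Check: V = 1.33 m/s, Re = 3.76×10^5, f = 0.01855, h_f = 2.95 m ≈ 2.93 m ✓

Q ≈ 0.191 m³/s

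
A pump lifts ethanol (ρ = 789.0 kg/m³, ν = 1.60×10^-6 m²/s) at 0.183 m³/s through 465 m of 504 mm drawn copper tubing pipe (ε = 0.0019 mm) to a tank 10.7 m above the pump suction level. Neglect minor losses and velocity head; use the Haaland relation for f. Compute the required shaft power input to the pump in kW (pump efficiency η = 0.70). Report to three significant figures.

V = 4Q/(πD²) = 0.9173 m/s; Re = 2.89×10^5; ε/D = 3.77×10^-6; f = 0.01447
h_f = f(L/D)V²/2g = 0.5726 m
Total head H = z + h_f = 10.7 + 0.5726 = 11.27 m
P_hyd = ρgQH = 789.0·9.81·0.183·11.27 = 15.97 kW
P_shaft = P_hyd/η = 15.97/0.70 = 22.81 kW

P_shaft ≈ 22.8 kW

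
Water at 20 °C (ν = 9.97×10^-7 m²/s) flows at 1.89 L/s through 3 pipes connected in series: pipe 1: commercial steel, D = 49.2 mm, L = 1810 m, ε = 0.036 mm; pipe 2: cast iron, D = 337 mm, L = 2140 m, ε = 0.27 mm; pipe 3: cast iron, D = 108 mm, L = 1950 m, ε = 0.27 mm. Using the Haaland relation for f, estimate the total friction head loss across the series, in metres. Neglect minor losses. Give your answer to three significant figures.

H ≈ 43.8 m

Pipe 1: V = 0.9941 m/s, Re = 4.91×10^4, ε/D = 7.32×10^-4, f = 0.02302, h_1 = f(L/D)V²/2g = 42.66 m
Pipe 2: V = 0.02119 m/s, Re = 7160, ε/D = 8.01×10^-4, f = 0.03477, h_2 = f(L/D)V²/2g = 0.005053 m
Pipe 3: V = 0.2063 m/s, Re = 2.23×10^4, ε/D = 0.00250, f = 0.02989, h_3 = f(L/D)V²/2g = 1.171 m
Series → Q common, losses add: H = Σh = 43.84 m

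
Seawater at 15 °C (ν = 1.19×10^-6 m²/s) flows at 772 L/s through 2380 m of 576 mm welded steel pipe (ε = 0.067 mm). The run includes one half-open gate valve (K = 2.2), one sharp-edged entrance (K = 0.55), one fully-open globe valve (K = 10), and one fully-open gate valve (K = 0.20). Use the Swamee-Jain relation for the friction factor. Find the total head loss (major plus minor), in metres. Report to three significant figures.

H_L ≈ 30.6 m

V = 4Q/(πD²) = 2.963 m/s; V²/2g = 0.4474 m
Re = 1.43×10^6, ε/D = 1.16×10^-4 → f = 0.01340 (Swamee-Jain)
Major: h_f = f(L/D)·V²/2g = 0.01340·4132·0.4474 = 24.77 m
Minor: ΣK = 13.0; h_m = ΣK·V²/2g = 5.793 m
Total H_L = 24.77 + 5.793 = 30.57 m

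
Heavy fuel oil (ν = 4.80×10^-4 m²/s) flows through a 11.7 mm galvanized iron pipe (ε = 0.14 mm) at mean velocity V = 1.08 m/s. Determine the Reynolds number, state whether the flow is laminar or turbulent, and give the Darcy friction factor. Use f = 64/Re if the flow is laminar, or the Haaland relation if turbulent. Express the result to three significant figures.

Re ≈ 26.3; laminar; f = 64/Re ≈ 2.43

Re = VD/ν = 1.080·0.0117/4.80×10^-4 = 26.3
Re < 2300 → laminar → f = 64/Re = 2.431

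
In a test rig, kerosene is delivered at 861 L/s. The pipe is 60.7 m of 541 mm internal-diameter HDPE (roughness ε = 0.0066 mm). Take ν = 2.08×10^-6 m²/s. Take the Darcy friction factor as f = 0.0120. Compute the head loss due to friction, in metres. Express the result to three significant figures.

V = 4Q/(πD²) = 4·0.861/(π·0.541²) = 3.746 m/s
h_f = f(L/D)V²/(2g) = 0.01200·(60.7/0.541)·3.746²/(2·9.81) = 0.9627 m

h_f ≈ 0.963 m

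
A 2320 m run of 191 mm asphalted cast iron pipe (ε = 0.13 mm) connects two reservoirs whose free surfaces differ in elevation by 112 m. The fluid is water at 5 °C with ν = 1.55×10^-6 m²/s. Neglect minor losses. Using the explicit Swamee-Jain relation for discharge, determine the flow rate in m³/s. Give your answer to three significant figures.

Q ≈ 0.0886 m³/s

Swamee-Jain (Type II): Q = -0.965·√(gD⁵h_f/L)·ln[ε/(3.7D) + √(3.17ν²L/(gD³h_f))]
√(gD⁵h_f/L) = √(9.81·0.191⁵·112/2320) = 0.01097
ε/(3.7D) = 1.84×10^-4; √(3.17ν²L/(gD³h_f)) = 4.80×10^-5
Q = -0.965·0.01097·ln(2.320×10^-4) = 0.08861 m³/s
Check: V = 3.09 m/s, Re = 3.81×10^5, f = 0.01905, h_f = 113 m ≈ 112 m ✓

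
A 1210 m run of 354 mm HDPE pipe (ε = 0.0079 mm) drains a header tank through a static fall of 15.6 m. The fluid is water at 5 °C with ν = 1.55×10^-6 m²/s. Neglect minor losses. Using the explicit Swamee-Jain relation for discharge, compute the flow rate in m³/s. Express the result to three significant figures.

Q ≈ 0.257 m³/s

Swamee-Jain (Type II): Q = -0.965·√(gD⁵h_f/L)·ln[ε/(3.7D) + √(3.17ν²L/(gD³h_f))]
√(gD⁵h_f/L) = √(9.81·0.354⁵·15.6/1210) = 0.02652
ε/(3.7D) = 6.03×10^-6; √(3.17ν²L/(gD³h_f)) = 3.68×10^-5
Q = -0.965·0.02652·ln(4.287×10^-5) = 0.2573 m³/s
Check: V = 2.61 m/s, Re = 5.97×10^5, f = 0.01307, h_f = 15.6 m ≈ 15.6 m ✓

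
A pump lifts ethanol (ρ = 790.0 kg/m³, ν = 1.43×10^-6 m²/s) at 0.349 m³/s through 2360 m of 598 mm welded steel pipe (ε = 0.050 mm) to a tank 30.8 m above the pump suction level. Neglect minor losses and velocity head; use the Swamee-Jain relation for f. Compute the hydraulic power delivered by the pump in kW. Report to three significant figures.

P_hyd ≈ 95.2 kW

V = 4Q/(πD²) = 1.243 m/s; Re = 5.20×10^5; ε/D = 8.36×10^-5; f = 0.01420
h_f = f(L/D)V²/2g = 4.412 m
Total head H = z + h_f = 30.8 + 4.412 = 35.21 m
P_hyd = ρgQH = 790.0·9.81·0.349·35.21 = 95.24 kW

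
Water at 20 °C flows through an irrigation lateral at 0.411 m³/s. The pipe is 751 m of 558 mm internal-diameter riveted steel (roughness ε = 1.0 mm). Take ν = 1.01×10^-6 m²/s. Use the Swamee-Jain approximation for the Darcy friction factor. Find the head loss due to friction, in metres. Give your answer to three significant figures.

V = 4Q/(πD²) = 4·0.411/(π·0.558²) = 1.681 m/s
Re = VD/ν = 1.681·0.558/1.01×10^-6 = 9.29×10^5 → turbulent
ε/D = 1.0/558 = 0.00179
Swamee-Jain: f = 0.02305
h_f = f(L/D)V²/(2g) = 0.02305·(751/0.558)·1.681²/(2·9.81) = 4.466 m

h_f ≈ 4.47 m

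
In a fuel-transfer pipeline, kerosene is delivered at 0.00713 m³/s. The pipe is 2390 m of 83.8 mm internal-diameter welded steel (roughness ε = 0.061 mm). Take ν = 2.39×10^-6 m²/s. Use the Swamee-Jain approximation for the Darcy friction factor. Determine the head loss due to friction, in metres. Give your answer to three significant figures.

h_f ≈ 57.6 m

V = 4Q/(πD²) = 4·0.00713/(π·0.0838²) = 1.293 m/s
Re = VD/ν = 1.293·0.0838/2.39×10^-6 = 4.53×10^4 → turbulent
ε/D = 0.061/83.8 = 7.28×10^-4
Swamee-Jain: f = 0.02372
h_f = f(L/D)V²/(2g) = 0.02372·(2390/0.0838)·1.293²/(2·9.81) = 57.62 m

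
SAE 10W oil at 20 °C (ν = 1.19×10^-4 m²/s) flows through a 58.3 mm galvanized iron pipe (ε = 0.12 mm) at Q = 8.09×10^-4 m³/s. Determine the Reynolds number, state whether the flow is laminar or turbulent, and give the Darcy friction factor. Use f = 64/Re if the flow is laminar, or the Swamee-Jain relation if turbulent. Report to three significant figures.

Re ≈ 148; laminar; f = 64/Re ≈ 0.431

V = 4Q/(πD²) = 0.3031 m/s
Re = VD/ν = 0.3031·0.0583/1.19×10^-4 = 148
Re < 2300 → laminar → f = 64/Re = 0.4311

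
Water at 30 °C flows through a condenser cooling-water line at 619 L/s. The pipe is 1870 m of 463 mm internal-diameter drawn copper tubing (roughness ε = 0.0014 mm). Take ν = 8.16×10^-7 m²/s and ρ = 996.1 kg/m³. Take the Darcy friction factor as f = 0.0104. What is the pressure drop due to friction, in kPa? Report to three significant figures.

Δp ≈ 283 kPa

V = 4Q/(πD²) = 4·0.619/(π·0.463²) = 3.677 m/s
h_f = f(L/D)V²/(2g) = 0.01040·(1870/0.463)·3.677²/(2·9.81) = 28.94 m
Δp = ρg·h_f = 996.1·9.81·28.94 = 282.8 kPa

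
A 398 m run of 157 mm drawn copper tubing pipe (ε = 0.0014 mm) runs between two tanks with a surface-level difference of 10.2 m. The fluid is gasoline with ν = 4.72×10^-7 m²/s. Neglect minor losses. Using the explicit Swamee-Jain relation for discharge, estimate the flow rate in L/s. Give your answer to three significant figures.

Swamee-Jain (Type II): Q = -0.965·√(gD⁵h_f/L)·ln[ε/(3.7D) + √(3.17ν²L/(gD³h_f))]
√(gD⁵h_f/L) = √(9.81·0.157⁵·10.2/398) = 0.004897
ε/(3.7D) = 2.41×10^-6; √(3.17ν²L/(gD³h_f)) = 2.69×10^-5
Q = -0.965·0.004897·ln(2.935×10^-5) = 0.04932 m³/s
Check: V = 2.55 m/s, Re = 8.47×10^5, f = 0.01214, h_f = 10.2 m ≈ 10.2 m ✓

Q ≈ 49.3 L/s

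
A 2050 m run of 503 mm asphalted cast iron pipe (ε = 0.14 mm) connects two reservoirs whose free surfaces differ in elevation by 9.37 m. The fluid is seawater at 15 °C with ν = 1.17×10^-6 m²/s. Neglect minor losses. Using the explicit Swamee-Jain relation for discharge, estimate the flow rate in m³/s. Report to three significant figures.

Swamee-Jain (Type II): Q = -0.965·√(gD⁵h_f/L)·ln[ε/(3.7D) + √(3.17ν²L/(gD³h_f))]
√(gD⁵h_f/L) = √(9.81·0.503⁵·9.37/2050) = 0.03800
ε/(3.7D) = 7.52×10^-5; √(3.17ν²L/(gD³h_f)) = 2.76×10^-5
Q = -0.965·0.03800·ln(1.028×10^-4) = 0.3367 m³/s
Check: V = 1.69 m/s, Re = 7.28×10^5, f = 0.01581, h_f = 9.43 m ≈ 9.37 m ✓

Q ≈ 0.337 m³/s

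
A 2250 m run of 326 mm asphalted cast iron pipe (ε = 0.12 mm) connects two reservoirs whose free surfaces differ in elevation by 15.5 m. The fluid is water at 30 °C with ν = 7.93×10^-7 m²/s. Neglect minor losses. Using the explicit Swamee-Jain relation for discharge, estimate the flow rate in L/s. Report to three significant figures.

Q ≈ 136 L/s

Swamee-Jain (Type II): Q = -0.965·√(gD⁵h_f/L)·ln[ε/(3.7D) + √(3.17ν²L/(gD³h_f))]
√(gD⁵h_f/L) = √(9.81·0.326⁵·15.5/2250) = 0.01577
ε/(3.7D) = 9.95×10^-5; √(3.17ν²L/(gD³h_f)) = 2.92×10^-5
Q = -0.965·0.01577·ln(1.287×10^-4) = 0.1364 m³/s
Check: V = 1.63 m/s, Re = 6.72×10^5, f = 0.01662, h_f = 15.6 m ≈ 15.5 m ✓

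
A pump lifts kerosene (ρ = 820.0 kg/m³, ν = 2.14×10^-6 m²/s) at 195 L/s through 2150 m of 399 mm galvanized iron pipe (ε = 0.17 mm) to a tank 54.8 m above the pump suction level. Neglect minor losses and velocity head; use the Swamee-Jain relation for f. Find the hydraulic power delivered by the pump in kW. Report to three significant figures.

P_hyd ≈ 105 kW

V = 4Q/(πD²) = 1.560 m/s; Re = 2.91×10^5; ε/D = 4.26×10^-4; f = 0.01793
h_f = f(L/D)V²/2g = 11.98 m
Total head H = z + h_f = 54.8 + 11.98 = 66.78 m
P_hyd = ρgQH = 820.0·9.81·0.195·66.78 = 104.8 kW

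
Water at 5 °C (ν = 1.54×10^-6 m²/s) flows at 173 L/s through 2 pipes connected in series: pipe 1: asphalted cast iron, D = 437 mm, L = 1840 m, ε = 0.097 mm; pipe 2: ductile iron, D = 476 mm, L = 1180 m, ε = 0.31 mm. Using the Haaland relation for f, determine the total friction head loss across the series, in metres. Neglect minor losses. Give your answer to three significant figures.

H ≈ 6.85 m

Pipe 1: V = 1.153 m/s, Re = 3.27×10^5, ε/D = 2.22×10^-4, f = 0.01609, h_1 = f(L/D)V²/2g = 4.593 m
Pipe 2: V = 0.9722 m/s, Re = 3.00×10^5, ε/D = 6.51×10^-4, f = 0.01890, h_2 = f(L/D)V²/2g = 2.257 m
Series → Q common, losses add: H = Σh = 6.850 m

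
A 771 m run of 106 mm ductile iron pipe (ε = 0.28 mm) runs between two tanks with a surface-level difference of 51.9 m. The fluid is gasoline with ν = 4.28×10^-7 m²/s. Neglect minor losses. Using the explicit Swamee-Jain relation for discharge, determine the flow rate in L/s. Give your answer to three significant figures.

Swamee-Jain (Type II): Q = -0.965·√(gD⁵h_f/L)·ln[ε/(3.7D) + √(3.17ν²L/(gD³h_f))]
√(gD⁵h_f/L) = √(9.81·0.106⁵·51.9/771) = 0.002973
ε/(3.7D) = 7.14×10^-4; √(3.17ν²L/(gD³h_f)) = 2.72×10^-5
Q = -0.965·0.002973·ln(7.411×10^-4) = 0.02068 m³/s
Check: V = 2.34 m/s, Re = 5.80×10^5, f = 0.02561, h_f = 52.1 m ≈ 51.9 m ✓

Q ≈ 20.7 L/s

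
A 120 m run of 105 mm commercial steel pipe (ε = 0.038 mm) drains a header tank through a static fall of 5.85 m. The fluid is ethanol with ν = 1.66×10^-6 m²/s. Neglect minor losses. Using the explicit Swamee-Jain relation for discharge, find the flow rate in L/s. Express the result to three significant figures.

Q ≈ 20.0 L/s

Swamee-Jain (Type II): Q = -0.965·√(gD⁵h_f/L)·ln[ε/(3.7D) + √(3.17ν²L/(gD³h_f))]
√(gD⁵h_f/L) = √(9.81·0.105⁵·5.85/120) = 0.002471
ε/(3.7D) = 9.78×10^-5; √(3.17ν²L/(gD³h_f)) = 1.26×10^-4
Q = -0.965·0.002471·ln(2.234×10^-4) = 0.02004 m³/s
Check: V = 2.31 m/s, Re = 1.46×10^5, f = 0.01882, h_f = 5.87 m ≈ 5.85 m ✓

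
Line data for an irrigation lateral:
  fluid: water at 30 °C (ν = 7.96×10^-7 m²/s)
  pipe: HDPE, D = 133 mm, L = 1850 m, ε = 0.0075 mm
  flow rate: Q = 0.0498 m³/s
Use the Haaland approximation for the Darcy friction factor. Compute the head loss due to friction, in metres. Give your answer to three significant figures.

h_f ≈ 122 m

V = 4Q/(πD²) = 4·0.0498/(π·0.133²) = 3.585 m/s
Re = VD/ν = 3.585·0.133/7.96×10^-7 = 5.99×10^5 → turbulent
ε/D = 0.0075/133 = 5.64×10^-5
Haaland: f = 0.01342
h_f = f(L/D)V²/(2g) = 0.01342·(1850/0.133)·3.585²/(2·9.81) = 122.3 m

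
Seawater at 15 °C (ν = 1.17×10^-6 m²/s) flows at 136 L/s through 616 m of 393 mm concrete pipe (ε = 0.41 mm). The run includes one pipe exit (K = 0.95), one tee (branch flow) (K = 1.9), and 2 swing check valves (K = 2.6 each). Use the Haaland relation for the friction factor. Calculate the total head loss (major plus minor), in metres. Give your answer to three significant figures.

V = 4Q/(πD²) = 1.121 m/s; V²/2g = 0.06407 m
Re = 3.77×10^5, ε/D = 0.00104 → f = 0.02054 (Haaland)
Major: h_f = f(L/D)·V²/2g = 0.02054·1567·0.06407 = 2.063 m
Minor: ΣK = 8.05; h_m = ΣK·V²/2g = 0.5157 m
Total H_L = 2.063 + 0.5157 = 2.579 m

H_L ≈ 2.58 m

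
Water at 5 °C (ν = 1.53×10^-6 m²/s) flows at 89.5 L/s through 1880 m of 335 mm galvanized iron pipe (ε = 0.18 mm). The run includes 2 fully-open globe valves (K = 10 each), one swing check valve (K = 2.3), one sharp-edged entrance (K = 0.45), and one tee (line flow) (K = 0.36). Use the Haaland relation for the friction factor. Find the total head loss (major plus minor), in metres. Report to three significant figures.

V = 4Q/(πD²) = 1.015 m/s; V²/2g = 0.05255 m
Re = 2.22×10^5, ε/D = 5.37×10^-4 → f = 0.01867 (Haaland)
Major: h_f = f(L/D)·V²/2g = 0.01867·5612·0.05255 = 5.507 m
Minor: ΣK = 23.1; h_m = ΣK·V²/2g = 1.214 m
Total H_L = 5.507 + 1.214 = 6.721 m

H_L ≈ 6.72 m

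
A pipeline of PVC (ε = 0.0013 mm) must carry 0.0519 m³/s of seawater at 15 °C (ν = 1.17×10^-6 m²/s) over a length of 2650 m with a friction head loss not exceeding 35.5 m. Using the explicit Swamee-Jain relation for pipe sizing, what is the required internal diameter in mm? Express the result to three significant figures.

Swamee-Jain (Type III): D = 0.66·[ε^1.25·(LQ²/(gh_f))^4.75 + ν·Q^9.4·(L/(gh_f))^5.2]^0.04
LQ²/(gh_f) = 0.02050; L/(gh_f) = 7.609
Term 1 = ε^1.25·(…)^4.75 = 4.20×10^-16; Term 2 = ν·Q^9.4·(…)^5.2 = 3.75×10^-14
D = 0.66·(4.20×10^-16 + 3.75×10^-14)^0.04 = 0.1917 m = 192 mm
Check: V = 1.80 m/s, Re = 2.95×10^5, f = 0.01450, h_f = 33.0 m ≈ 35.5 m ✓

D ≈ 192 mm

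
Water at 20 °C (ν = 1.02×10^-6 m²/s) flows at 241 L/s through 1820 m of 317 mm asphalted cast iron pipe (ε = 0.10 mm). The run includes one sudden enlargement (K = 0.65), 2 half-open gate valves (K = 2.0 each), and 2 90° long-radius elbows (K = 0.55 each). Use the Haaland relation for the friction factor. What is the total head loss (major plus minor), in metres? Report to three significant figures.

H_L ≈ 45.8 m

V = 4Q/(πD²) = 3.054 m/s; V²/2g = 0.4752 m
Re = 9.49×10^5, ε/D = 3.15×10^-4 → f = 0.01577 (Haaland)
Major: h_f = f(L/D)·V²/2g = 0.01577·5741·0.4752 = 43.03 m
Minor: ΣK = 5.75; h_m = ΣK·V²/2g = 2.733 m
Total H_L = 43.03 + 2.733 = 45.77 m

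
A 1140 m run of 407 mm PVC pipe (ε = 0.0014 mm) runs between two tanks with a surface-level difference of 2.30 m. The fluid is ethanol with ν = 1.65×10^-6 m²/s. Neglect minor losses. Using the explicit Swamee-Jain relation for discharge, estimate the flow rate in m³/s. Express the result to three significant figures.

Q ≈ 0.135 m³/s

Swamee-Jain (Type II): Q = -0.965·√(gD⁵h_f/L)·ln[ε/(3.7D) + √(3.17ν²L/(gD³h_f))]
√(gD⁵h_f/L) = √(9.81·0.407⁵·2.30/1140) = 0.01487
ε/(3.7D) = 9.30×10^-7; √(3.17ν²L/(gD³h_f)) = 8.04×10^-5
Q = -0.965·0.01487·ln(8.135×10^-5) = 0.1351 m³/s
Check: V = 1.04 m/s, Re = 2.56×10^5, f = 0.01485, h_f = 2.29 m ≈ 2.30 m ✓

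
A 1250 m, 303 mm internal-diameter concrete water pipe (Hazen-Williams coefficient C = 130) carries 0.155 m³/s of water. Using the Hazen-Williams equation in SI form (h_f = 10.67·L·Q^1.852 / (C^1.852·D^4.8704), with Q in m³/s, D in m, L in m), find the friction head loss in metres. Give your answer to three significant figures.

h_f = 10.67·1250·0.155^1.852 / (130^1.852·0.303^4.8704) = 17.22 m

h_f ≈ 17.2 m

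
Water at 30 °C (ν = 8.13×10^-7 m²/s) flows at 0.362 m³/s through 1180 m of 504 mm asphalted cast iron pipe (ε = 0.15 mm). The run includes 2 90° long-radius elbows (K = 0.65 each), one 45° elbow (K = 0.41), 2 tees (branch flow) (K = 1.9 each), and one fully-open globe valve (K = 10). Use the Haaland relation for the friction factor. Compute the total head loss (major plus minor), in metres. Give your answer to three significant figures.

V = 4Q/(πD²) = 1.815 m/s; V²/2g = 0.1678 m
Re = 1.12×10^6, ε/D = 2.98×10^-4 → f = 0.01551 (Haaland)
Major: h_f = f(L/D)·V²/2g = 0.01551·2341·0.1678 = 6.095 m
Minor: ΣK = 15.5; h_m = ΣK·V²/2g = 2.603 m
Total H_L = 6.095 + 2.603 = 8.698 m

H_L ≈ 8.70 m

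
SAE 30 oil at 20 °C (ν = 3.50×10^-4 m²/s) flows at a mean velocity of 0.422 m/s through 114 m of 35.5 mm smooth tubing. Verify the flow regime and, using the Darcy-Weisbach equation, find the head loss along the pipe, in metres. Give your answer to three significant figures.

Re = VD/ν = 0.422·0.03550/3.50×10^-4 = 42.8 → laminar (Re < 2300)
f = 64/Re = 1.495
h_f = f(L/D)V²/(2g) = 1.495·(114/0.03550)·0.422²/(2·9.81) = 43.58 m

h_f ≈ 43.6 m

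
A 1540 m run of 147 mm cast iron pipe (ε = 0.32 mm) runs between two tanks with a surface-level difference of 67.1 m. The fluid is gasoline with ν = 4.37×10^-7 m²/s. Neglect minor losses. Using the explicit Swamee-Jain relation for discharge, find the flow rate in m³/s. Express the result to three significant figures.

Q ≈ 0.0387 m³/s

Swamee-Jain (Type II): Q = -0.965·√(gD⁵h_f/L)·ln[ε/(3.7D) + √(3.17ν²L/(gD³h_f))]
√(gD⁵h_f/L) = √(9.81·0.147⁵·67.1/1540) = 0.005417
ε/(3.7D) = 5.88×10^-4; √(3.17ν²L/(gD³h_f)) = 2.11×10^-5
Q = -0.965·0.005417·ln(6.095×10^-4) = 0.03870 m³/s
Check: V = 2.28 m/s, Re = 7.67×10^5, f = 0.02427, h_f = 67.4 m ≈ 67.1 m ✓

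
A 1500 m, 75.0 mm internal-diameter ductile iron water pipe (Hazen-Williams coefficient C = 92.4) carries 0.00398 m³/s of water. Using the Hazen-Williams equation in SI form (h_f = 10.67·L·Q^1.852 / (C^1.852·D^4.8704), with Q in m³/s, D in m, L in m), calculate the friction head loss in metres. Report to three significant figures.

h_f = 10.67·1500·0.00398^1.852 / (92.4^1.852·0.0750^4.8704) = 39.60 m

h_f ≈ 39.6 m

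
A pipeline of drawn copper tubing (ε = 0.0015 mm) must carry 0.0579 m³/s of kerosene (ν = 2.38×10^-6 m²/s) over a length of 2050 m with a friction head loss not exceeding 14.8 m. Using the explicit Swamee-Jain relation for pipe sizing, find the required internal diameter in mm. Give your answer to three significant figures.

Swamee-Jain (Type III): D = 0.66·[ε^1.25·(LQ²/(gh_f))^4.75 + ν·Q^9.4·(L/(gh_f))^5.2]^0.04
LQ²/(gh_f) = 0.04733; L/(gh_f) = 14.12
Term 1 = ε^1.25·(…)^4.75 = 2.67×10^-14; Term 2 = ν·Q^9.4·(…)^5.2 = 5.31×10^-12
D = 0.66·(2.67×10^-14 + 5.31×10^-12)^0.04 = 0.2337 m = 234 mm
Check: V = 1.35 m/s, Re = 1.33×10^5, f = 0.01690, h_f = 13.8 m ≈ 14.8 m ✓

D ≈ 234 mm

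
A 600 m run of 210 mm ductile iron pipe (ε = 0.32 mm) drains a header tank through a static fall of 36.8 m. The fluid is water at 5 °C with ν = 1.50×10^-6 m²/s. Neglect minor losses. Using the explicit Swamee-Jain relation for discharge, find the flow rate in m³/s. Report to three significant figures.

Q ≈ 0.117 m³/s

Swamee-Jain (Type II): Q = -0.965·√(gD⁵h_f/L)·ln[ε/(3.7D) + √(3.17ν²L/(gD³h_f))]
√(gD⁵h_f/L) = √(9.81·0.210⁵·36.8/600) = 0.01568
ε/(3.7D) = 4.12×10^-4; √(3.17ν²L/(gD³h_f)) = 3.58×10^-5
Q = -0.965·0.01568·ln(4.476×10^-4) = 0.1167 m³/s
Check: V = 3.37 m/s, Re = 4.72×10^5, f = 0.02241, h_f = 37.0 m ≈ 36.8 m ✓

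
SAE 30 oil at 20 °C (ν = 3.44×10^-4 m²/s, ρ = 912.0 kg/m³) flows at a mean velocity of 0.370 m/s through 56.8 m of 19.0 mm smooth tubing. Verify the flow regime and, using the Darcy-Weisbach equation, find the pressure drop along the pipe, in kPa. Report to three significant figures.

Re = VD/ν = 0.370·0.01900/3.44×10^-4 = 20.4 → laminar (Re < 2300)
f = 64/Re = 3.132
h_f = f(L/D)V²/(2g) = 3.132·(56.8/0.01900)·0.370²/(2·9.81) = 65.33 m
Δp = ρg·h_f = 912.0·9.81·65.33 = 584.4 kPa

Δp ≈ 584 kPa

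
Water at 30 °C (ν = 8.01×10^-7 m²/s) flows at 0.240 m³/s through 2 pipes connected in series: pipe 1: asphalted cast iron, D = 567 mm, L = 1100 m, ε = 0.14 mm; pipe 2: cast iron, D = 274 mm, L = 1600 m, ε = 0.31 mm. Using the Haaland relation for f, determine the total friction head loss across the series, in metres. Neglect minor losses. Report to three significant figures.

Pipe 1: V = 0.9505 m/s, Re = 6.73×10^5, ε/D = 2.47×10^-4, f = 0.01541, h_1 = f(L/D)V²/2g = 1.376 m
Pipe 2: V = 4.070 m/s, Re = 1.39×10^6, ε/D = 0.00113, f = 0.02046, h_2 = f(L/D)V²/2g = 100.9 m
Series → Q common, losses add: H = Σh = 102.2 m

H ≈ 102 m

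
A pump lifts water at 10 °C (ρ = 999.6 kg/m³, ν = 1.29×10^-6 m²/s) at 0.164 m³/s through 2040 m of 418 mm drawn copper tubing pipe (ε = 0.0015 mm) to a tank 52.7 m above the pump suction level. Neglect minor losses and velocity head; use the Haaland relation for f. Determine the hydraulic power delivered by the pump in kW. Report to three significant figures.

P_hyd ≈ 92.6 kW

V = 4Q/(πD²) = 1.195 m/s; Re = 3.87×10^5; ε/D = 3.59×10^-6; f = 0.01371
h_f = f(L/D)V²/2g = 4.872 m
Total head H = z + h_f = 52.7 + 4.872 = 57.57 m
P_hyd = ρgQH = 999.6·9.81·0.164·57.57 = 92.59 kW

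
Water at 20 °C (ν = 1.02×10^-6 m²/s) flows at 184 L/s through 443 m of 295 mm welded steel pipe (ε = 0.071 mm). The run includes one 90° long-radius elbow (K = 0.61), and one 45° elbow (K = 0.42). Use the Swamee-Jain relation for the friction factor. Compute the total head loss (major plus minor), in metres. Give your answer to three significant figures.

H_L ≈ 8.93 m

V = 4Q/(πD²) = 2.692 m/s; V²/2g = 0.3694 m
Re = 7.79×10^5, ε/D = 2.41×10^-4 → f = 0.01541 (Swamee-Jain)
Major: h_f = f(L/D)·V²/2g = 0.01541·1502·0.3694 = 8.545 m
Minor: ΣK = 1.03; h_m = ΣK·V²/2g = 0.3805 m
Total H_L = 8.545 + 0.3805 = 8.926 m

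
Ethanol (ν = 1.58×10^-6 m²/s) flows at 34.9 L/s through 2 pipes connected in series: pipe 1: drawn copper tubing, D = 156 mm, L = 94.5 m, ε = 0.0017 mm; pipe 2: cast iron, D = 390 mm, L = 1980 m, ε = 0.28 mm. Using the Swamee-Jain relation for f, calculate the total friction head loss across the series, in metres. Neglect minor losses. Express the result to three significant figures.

Pipe 1: V = 1.826 m/s, Re = 1.80×10^5, ε/D = 1.09×10^-5, f = 0.01595, h_1 = f(L/D)V²/2g = 1.641 m
Pipe 2: V = 0.2922 m/s, Re = 7.21×10^4, ε/D = 7.18×10^-4, f = 0.02216, h_2 = f(L/D)V²/2g = 0.4894 m
Series → Q common, losses add: H = Σh = 2.131 m

H ≈ 2.13 m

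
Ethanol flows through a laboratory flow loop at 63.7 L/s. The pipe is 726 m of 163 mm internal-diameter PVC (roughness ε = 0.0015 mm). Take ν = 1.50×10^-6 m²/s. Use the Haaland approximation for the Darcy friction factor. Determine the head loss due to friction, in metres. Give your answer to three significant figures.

h_f ≈ 29.9 m

V = 4Q/(πD²) = 4·0.0637/(π·0.163²) = 3.053 m/s
Re = VD/ν = 3.053·0.163/1.50×10^-6 = 3.32×10^5 → turbulent
ε/D = 0.0015/163 = 9.20×10^-6
Haaland: f = 0.01415
h_f = f(L/D)V²/(2g) = 0.01415·(726/0.163)·3.053²/(2·9.81) = 29.94 m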